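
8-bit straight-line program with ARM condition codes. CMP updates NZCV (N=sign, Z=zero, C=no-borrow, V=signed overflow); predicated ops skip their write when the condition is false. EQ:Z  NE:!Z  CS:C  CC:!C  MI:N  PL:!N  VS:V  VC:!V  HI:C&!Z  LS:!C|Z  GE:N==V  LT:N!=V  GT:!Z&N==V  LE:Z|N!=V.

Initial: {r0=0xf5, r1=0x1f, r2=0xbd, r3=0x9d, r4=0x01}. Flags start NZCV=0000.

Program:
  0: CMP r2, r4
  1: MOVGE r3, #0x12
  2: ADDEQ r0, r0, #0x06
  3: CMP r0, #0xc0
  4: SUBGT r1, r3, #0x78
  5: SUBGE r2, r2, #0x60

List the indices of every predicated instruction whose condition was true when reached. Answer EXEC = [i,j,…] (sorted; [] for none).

[0] flags=1010 → (cmp)
[1] flags=1010 GE?F → skip
[2] flags=1010 EQ?F → skip
[3] flags=0010 → (cmp)
[4] flags=0010 GT?T → r1=0x25
[5] flags=0010 GE?T → r2=0x5d

EXEC = [4,5]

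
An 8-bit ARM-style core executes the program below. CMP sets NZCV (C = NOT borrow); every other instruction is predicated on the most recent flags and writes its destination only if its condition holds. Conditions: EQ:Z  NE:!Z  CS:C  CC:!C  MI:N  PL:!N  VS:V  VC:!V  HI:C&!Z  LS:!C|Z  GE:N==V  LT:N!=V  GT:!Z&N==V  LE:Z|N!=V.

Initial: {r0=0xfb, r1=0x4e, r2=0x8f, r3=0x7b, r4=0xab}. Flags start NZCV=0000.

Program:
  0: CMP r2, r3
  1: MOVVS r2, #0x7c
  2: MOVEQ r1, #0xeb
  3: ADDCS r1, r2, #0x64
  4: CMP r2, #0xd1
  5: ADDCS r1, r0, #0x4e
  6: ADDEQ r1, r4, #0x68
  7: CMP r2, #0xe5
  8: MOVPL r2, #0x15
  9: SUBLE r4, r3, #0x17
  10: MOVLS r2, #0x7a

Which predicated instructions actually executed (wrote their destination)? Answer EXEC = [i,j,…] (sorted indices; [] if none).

[0] flags=0011 → (cmp)
[1] flags=0011 VS?T → r2=0x7c
[2] flags=0011 EQ?F → skip
[3] flags=0011 CS?T → r1=0xe0
[4] flags=1001 → (cmp)
[5] flags=1001 CS?F → skip
[6] flags=1001 EQ?F → skip
[7] flags=1001 → (cmp)
[8] flags=1001 PL?F → skip
[9] flags=1001 LE?F → skip
[10] flags=1001 LS?T → r2=0x7a

EXEC = [1,3,10]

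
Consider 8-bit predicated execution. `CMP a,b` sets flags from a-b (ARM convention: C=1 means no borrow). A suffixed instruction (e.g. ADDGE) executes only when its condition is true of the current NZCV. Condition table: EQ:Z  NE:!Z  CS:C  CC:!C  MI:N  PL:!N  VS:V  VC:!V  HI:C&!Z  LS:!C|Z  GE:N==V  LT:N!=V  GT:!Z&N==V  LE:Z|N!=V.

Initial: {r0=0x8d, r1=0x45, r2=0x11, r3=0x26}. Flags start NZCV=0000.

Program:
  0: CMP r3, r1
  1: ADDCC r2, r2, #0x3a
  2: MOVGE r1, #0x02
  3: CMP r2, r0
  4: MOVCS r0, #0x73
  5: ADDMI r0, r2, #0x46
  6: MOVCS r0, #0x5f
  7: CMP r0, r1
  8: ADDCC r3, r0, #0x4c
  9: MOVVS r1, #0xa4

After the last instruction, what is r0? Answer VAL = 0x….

[0] flags=1000 → (cmp)
[1] flags=1000 CC?T → r2=0x4b
[2] flags=1000 GE?F → skip
[3] flags=1001 → (cmp)
[4] flags=1001 CS?F → skip
[5] flags=1001 MI?T → r0=0x91
[6] flags=1001 CS?F → skip
[7] flags=0011 → (cmp)
[8] flags=0011 CC?F → skip
[9] flags=0011 VS?T → r1=0xa4

VAL = 0x91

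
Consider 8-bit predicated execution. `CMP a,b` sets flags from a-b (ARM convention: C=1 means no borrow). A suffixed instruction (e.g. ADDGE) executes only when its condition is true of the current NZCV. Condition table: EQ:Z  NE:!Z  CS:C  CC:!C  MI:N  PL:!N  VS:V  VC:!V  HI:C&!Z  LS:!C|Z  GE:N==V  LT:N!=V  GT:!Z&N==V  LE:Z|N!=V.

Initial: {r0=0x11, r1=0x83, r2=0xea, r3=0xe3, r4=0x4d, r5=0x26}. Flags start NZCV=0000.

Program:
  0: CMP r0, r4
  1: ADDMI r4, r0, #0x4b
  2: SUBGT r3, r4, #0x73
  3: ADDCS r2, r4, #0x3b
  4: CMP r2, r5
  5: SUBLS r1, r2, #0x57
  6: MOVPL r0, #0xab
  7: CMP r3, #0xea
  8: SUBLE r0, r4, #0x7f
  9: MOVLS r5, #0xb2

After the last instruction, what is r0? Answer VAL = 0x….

VAL = 0xdd

[0] flags=1000 → (cmp)
[1] flags=1000 MI?T → r4=0x5c
[2] flags=1000 GT?F → skip
[3] flags=1000 CS?F → skip
[4] flags=1010 → (cmp)
[5] flags=1010 LS?F → skip
[6] flags=1010 PL?F → skip
[7] flags=1000 → (cmp)
[8] flags=1000 LE?T → r0=0xdd
[9] flags=1000 LS?T → r5=0xb2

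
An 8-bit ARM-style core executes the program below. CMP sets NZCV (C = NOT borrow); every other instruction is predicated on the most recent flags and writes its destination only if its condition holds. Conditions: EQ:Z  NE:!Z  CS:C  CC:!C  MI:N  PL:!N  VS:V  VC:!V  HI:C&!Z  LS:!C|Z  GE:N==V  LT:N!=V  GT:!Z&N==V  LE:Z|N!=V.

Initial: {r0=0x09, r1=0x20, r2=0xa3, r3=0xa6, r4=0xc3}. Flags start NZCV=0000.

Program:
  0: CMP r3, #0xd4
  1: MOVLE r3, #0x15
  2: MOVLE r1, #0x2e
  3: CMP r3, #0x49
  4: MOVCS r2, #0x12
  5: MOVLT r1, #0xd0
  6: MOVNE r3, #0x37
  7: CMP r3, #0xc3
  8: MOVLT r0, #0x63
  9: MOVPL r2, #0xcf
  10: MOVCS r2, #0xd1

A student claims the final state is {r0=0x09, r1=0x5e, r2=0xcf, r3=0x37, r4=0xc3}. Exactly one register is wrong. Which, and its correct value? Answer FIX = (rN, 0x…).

[0] flags=1000 → (cmp)
[1] flags=1000 LE?T → r3=0x15
[2] flags=1000 LE?T → r1=0x2e
[3] flags=1000 → (cmp)
[4] flags=1000 CS?F → skip
[5] flags=1000 LT?T → r1=0xd0
[6] flags=1000 NE?T → r3=0x37
[7] flags=0000 → (cmp)
[8] flags=0000 LT?F → skip
[9] flags=0000 PL?T → r2=0xcf
[10] flags=0000 CS?F → skip

FIX = (r1, 0xd0)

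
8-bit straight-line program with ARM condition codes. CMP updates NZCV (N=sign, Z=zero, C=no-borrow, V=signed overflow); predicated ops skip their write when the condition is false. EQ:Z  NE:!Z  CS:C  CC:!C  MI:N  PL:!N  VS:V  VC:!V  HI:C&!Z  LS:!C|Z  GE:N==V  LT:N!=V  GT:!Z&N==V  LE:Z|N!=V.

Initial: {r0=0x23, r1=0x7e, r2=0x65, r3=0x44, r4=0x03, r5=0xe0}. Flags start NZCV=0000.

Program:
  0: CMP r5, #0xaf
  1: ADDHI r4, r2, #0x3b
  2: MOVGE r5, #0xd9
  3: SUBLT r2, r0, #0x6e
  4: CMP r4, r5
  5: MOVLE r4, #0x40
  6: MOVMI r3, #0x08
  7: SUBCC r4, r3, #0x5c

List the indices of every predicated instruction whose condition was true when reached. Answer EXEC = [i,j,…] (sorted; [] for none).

0: ✓ CMP  NZCV=0010
1: ✓ ADDHI  r4←0xa0
2: ✓ MOVGE  r5←0xd9
3: · SUBLT
4: ✓ CMP  NZCV=1000
5: ✓ MOVLE  r4←0x40
6: ✓ MOVMI  r3←0x08
7: ✓ SUBCC  r4←0xac

EXEC = [1,2,5,6,7]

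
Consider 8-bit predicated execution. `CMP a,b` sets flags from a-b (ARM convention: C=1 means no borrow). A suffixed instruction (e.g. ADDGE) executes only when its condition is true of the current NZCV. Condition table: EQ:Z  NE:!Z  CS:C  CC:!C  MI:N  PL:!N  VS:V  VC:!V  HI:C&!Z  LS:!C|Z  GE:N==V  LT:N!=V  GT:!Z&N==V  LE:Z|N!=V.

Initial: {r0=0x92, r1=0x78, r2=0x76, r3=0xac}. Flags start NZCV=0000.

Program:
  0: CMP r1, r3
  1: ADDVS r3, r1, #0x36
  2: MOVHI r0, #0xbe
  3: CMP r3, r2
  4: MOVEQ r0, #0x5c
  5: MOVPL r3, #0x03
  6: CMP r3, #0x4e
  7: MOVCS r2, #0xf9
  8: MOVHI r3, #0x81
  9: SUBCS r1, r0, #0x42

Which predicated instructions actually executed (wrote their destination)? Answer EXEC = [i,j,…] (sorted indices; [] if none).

0: ✓ CMP  NZCV=1001
1: ✓ ADDVS  r3←0xae
2: · MOVHI
3: ✓ CMP  NZCV=0011
4: · MOVEQ
5: ✓ MOVPL  r3←0x03
6: ✓ CMP  NZCV=1000
7: · MOVCS
8: · MOVHI
9: · SUBCS

EXEC = [1,5]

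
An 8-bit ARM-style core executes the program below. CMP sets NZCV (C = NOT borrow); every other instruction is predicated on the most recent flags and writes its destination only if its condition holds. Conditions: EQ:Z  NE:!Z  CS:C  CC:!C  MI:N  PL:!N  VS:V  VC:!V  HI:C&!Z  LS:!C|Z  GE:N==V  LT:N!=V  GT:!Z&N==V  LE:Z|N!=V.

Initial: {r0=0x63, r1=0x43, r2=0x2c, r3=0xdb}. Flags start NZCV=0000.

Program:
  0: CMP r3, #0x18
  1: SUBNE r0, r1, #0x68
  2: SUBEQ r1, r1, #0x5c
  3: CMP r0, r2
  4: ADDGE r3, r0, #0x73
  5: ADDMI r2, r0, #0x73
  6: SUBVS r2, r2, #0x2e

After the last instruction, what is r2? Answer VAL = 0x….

VAL = 0x4e

[0] flags=1010 → (cmp)
[1] flags=1010 NE?T → r0=0xdb
[2] flags=1010 EQ?F → skip
[3] flags=1010 → (cmp)
[4] flags=1010 GE?F → skip
[5] flags=1010 MI?T → r2=0x4e
[6] flags=1010 VS?F → skip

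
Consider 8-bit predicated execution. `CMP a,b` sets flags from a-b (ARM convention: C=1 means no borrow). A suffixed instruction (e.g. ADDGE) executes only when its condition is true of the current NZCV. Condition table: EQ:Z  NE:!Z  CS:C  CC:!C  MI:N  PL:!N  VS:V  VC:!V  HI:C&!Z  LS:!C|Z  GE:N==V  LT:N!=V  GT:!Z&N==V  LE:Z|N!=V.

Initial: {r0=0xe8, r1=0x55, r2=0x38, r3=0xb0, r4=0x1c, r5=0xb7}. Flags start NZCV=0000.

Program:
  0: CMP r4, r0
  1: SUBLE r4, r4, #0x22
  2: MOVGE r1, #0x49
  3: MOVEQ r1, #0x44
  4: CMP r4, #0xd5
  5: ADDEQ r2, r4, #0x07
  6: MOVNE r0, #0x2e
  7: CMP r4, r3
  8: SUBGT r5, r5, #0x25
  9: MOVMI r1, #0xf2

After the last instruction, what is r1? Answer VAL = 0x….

VAL = 0x49

0: ✓ CMP  NZCV=0000
1: · SUBLE
2: ✓ MOVGE  r1←0x49
3: · MOVEQ
4: ✓ CMP  NZCV=0000
5: · ADDEQ
6: ✓ MOVNE  r0←0x2e
7: ✓ CMP  NZCV=0000
8: ✓ SUBGT  r5←0x92
9: · MOVMI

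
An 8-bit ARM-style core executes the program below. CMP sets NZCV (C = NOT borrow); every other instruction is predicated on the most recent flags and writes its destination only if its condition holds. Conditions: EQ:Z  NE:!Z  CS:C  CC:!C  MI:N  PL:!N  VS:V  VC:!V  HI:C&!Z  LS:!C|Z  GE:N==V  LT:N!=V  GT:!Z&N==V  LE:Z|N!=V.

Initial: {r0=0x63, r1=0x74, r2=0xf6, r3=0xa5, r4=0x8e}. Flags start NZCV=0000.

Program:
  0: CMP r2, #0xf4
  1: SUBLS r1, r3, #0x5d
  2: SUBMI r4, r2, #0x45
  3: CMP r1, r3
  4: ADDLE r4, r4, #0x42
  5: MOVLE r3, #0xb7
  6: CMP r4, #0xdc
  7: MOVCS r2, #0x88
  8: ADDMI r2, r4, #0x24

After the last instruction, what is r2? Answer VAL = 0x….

VAL = 0xb2

[0] flags=0010 → (cmp)
[1] flags=0010 LS?F → skip
[2] flags=0010 MI?F → skip
[3] flags=1001 → (cmp)
[4] flags=1001 LE?F → skip
[5] flags=1001 LE?F → skip
[6] flags=1000 → (cmp)
[7] flags=1000 CS?F → skip
[8] flags=1000 MI?T → r2=0xb2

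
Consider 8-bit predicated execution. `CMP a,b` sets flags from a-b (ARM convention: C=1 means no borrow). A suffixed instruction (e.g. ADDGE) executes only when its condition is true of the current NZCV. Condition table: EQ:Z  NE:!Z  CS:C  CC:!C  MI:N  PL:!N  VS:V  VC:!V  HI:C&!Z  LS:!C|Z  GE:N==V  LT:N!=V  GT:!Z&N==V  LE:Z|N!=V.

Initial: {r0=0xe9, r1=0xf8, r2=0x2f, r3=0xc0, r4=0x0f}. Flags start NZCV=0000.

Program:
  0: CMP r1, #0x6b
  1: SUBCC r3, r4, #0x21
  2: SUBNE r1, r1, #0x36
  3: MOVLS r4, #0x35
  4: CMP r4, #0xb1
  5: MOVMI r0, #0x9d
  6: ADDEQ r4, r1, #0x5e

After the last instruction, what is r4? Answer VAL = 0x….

0: ✓ CMP  NZCV=1010
1: · SUBCC
2: ✓ SUBNE  r1←0xc2
3: · MOVLS
4: ✓ CMP  NZCV=0000
5: · MOVMI
6: · ADDEQ

VAL = 0x0f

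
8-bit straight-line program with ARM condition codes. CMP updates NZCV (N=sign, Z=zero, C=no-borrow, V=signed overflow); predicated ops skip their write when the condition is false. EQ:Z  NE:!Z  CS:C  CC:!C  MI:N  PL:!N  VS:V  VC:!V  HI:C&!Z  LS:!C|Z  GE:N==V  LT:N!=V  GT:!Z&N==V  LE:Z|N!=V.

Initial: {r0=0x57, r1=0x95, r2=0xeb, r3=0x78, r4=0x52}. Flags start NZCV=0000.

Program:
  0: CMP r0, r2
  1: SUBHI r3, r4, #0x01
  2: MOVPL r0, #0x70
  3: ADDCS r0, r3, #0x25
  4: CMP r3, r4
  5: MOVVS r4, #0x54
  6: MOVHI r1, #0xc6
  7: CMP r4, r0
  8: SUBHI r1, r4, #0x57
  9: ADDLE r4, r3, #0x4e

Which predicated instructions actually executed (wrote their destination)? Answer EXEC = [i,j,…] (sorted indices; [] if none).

[0] flags=0000 → (cmp)
[1] flags=0000 HI?F → skip
[2] flags=0000 PL?T → r0=0x70
[3] flags=0000 CS?F → skip
[4] flags=0010 → (cmp)
[5] flags=0010 VS?F → skip
[6] flags=0010 HI?T → r1=0xc6
[7] flags=1000 → (cmp)
[8] flags=1000 HI?F → skip
[9] flags=1000 LE?T → r4=0xc6

EXEC = [2,6,9]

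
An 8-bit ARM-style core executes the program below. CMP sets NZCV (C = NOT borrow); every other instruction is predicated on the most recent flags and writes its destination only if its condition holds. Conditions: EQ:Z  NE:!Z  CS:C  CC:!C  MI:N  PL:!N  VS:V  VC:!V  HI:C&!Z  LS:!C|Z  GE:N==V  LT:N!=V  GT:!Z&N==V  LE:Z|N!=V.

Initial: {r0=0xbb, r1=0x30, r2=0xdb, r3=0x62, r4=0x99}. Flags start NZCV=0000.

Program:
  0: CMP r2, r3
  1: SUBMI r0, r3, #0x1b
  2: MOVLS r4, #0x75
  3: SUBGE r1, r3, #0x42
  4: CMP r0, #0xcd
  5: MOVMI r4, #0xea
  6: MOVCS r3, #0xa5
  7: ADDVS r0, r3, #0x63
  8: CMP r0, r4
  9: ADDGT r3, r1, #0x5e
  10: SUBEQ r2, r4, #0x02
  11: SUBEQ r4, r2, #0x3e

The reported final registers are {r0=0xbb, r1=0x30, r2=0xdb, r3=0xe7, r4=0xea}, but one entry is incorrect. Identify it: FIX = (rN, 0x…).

0: ✓ CMP  NZCV=0011
1: · SUBMI
2: · MOVLS
3: · SUBGE
4: ✓ CMP  NZCV=1000
5: ✓ MOVMI  r4←0xea
6: · MOVCS
7: · ADDVS
8: ✓ CMP  NZCV=1000
9: · ADDGT
10: · SUBEQ
11: · SUBEQ

FIX = (r3, 0x62)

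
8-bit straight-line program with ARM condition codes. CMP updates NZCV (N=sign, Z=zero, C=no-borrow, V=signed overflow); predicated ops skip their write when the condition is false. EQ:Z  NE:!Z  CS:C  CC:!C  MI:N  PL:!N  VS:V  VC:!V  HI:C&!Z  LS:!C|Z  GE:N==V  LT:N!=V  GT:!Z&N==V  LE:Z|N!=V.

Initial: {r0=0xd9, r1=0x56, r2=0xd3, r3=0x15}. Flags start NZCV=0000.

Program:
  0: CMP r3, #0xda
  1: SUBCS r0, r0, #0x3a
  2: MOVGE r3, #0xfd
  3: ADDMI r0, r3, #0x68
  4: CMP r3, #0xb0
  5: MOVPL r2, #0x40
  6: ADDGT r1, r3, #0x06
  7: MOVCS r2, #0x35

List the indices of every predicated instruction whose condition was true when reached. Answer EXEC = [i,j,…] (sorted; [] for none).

EXEC = [2,5,6,7]

[0] flags=0000 → (cmp)
[1] flags=0000 CS?F → skip
[2] flags=0000 GE?T → r3=0xfd
[3] flags=0000 MI?F → skip
[4] flags=0010 → (cmp)
[5] flags=0010 PL?T → r2=0x40
[6] flags=0010 GT?T → r1=0x03
[7] flags=0010 CS?T → r2=0x35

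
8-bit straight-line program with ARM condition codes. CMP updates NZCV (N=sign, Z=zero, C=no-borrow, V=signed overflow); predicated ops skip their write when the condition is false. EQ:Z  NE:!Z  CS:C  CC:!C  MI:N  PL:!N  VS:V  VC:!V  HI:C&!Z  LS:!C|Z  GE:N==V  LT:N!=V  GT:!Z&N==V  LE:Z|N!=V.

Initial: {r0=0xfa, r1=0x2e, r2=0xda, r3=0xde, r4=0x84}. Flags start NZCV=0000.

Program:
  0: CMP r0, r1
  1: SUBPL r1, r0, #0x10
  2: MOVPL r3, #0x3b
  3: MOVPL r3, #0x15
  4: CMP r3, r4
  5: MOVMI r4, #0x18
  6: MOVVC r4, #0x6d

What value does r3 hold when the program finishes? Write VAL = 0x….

VAL = 0xde

0: ✓ CMP  NZCV=1010
1: · SUBPL
2: · MOVPL
3: · MOVPL
4: ✓ CMP  NZCV=0010
5: · MOVMI
6: ✓ MOVVC  r4←0x6d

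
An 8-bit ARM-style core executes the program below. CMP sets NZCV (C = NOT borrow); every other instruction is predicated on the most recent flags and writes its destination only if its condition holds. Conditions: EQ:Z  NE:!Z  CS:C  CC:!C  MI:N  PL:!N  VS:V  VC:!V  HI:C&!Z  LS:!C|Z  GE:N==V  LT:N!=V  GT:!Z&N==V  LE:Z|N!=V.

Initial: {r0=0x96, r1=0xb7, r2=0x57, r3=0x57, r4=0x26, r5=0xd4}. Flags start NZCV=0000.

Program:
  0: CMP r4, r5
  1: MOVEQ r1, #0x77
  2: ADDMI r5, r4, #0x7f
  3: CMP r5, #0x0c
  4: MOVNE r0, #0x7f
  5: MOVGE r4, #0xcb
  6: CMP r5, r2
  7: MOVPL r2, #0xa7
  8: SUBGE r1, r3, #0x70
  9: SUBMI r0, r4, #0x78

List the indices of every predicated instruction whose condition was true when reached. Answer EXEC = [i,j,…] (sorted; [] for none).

EXEC = [4,7]

0: ✓ CMP  NZCV=0000
1: · MOVEQ
2: · ADDMI
3: ✓ CMP  NZCV=1010
4: ✓ MOVNE  r0←0x7f
5: · MOVGE
6: ✓ CMP  NZCV=0011
7: ✓ MOVPL  r2←0xa7
8: · SUBGE
9: · SUBMI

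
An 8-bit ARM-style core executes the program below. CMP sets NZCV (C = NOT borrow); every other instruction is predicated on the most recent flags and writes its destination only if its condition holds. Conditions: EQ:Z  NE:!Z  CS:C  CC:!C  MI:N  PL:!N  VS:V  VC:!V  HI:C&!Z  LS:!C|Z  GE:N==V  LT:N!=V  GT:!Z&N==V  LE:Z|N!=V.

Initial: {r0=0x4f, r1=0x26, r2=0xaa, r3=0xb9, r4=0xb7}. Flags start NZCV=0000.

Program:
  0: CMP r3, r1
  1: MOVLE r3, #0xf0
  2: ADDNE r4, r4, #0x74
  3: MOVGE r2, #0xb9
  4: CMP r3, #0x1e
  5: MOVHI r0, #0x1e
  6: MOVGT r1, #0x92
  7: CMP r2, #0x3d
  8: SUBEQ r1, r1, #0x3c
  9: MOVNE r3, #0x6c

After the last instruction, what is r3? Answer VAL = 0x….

VAL = 0x6c

0: ✓ CMP  NZCV=1010
1: ✓ MOVLE  r3←0xf0
2: ✓ ADDNE  r4←0x2b
3: · MOVGE
4: ✓ CMP  NZCV=1010
5: ✓ MOVHI  r0←0x1e
6: · MOVGT
7: ✓ CMP  NZCV=0011
8: · SUBEQ
9: ✓ MOVNE  r3←0x6c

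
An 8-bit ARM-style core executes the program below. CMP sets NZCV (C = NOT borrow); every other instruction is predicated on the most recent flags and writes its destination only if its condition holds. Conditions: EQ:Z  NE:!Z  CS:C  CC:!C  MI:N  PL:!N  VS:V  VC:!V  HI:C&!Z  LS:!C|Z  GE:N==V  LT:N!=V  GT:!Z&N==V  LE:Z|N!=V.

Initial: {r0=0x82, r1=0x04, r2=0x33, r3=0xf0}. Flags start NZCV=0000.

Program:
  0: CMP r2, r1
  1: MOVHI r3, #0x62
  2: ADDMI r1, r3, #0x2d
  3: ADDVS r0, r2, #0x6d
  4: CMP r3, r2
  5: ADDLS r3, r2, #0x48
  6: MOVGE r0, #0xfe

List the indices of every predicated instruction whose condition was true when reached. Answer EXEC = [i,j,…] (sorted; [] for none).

EXEC = [1,6]

[0] flags=0010 → (cmp)
[1] flags=0010 HI?T → r3=0x62
[2] flags=0010 MI?F → skip
[3] flags=0010 VS?F → skip
[4] flags=0010 → (cmp)
[5] flags=0010 LS?F → skip
[6] flags=0010 GE?T → r0=0xfe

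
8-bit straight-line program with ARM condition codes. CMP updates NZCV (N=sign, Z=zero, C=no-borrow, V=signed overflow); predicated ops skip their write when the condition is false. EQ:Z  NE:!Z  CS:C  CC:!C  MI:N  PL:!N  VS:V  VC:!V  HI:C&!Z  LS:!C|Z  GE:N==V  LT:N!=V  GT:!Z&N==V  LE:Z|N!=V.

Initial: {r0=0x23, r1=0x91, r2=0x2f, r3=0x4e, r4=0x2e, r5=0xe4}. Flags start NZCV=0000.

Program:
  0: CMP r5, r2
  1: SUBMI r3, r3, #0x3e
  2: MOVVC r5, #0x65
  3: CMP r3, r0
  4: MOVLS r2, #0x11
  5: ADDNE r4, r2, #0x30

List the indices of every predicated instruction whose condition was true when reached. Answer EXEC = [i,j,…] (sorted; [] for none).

EXEC = [1,2,4,5]

0: ✓ CMP  NZCV=1010
1: ✓ SUBMI  r3←0x10
2: ✓ MOVVC  r5←0x65
3: ✓ CMP  NZCV=1000
4: ✓ MOVLS  r2←0x11
5: ✓ ADDNE  r4←0x41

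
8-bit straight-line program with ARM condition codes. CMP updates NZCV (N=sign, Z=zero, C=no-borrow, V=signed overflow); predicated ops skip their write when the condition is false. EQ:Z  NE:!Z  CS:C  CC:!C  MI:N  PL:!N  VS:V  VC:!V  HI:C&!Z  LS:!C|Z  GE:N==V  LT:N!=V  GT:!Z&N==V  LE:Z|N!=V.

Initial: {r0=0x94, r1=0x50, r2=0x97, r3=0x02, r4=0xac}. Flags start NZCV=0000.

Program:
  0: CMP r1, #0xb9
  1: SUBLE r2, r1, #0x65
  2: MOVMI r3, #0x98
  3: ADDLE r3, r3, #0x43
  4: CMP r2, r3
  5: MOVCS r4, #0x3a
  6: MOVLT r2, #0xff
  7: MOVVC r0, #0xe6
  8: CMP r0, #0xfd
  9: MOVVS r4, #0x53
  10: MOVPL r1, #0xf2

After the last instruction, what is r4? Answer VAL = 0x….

0: ✓ CMP  NZCV=1001
1: · SUBLE
2: ✓ MOVMI  r3←0x98
3: · ADDLE
4: ✓ CMP  NZCV=1000
5: · MOVCS
6: ✓ MOVLT  r2←0xff
7: ✓ MOVVC  r0←0xe6
8: ✓ CMP  NZCV=1000
9: · MOVVS
10: · MOVPL

VAL = 0xac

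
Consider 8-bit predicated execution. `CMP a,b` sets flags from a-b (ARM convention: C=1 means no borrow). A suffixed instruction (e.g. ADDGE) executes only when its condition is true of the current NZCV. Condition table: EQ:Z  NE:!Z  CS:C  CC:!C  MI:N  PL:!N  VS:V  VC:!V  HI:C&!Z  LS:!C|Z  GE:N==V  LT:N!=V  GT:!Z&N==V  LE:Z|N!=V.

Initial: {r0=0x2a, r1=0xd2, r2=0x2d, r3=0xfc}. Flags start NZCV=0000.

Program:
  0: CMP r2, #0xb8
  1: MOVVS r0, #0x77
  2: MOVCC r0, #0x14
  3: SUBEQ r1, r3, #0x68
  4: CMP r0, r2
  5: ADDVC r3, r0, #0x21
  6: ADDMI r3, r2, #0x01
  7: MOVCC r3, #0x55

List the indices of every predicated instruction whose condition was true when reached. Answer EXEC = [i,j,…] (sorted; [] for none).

EXEC = [2,5,6,7]

[0] flags=0000 → (cmp)
[1] flags=0000 VS?F → skip
[2] flags=0000 CC?T → r0=0x14
[3] flags=0000 EQ?F → skip
[4] flags=1000 → (cmp)
[5] flags=1000 VC?T → r3=0x35
[6] flags=1000 MI?T → r3=0x2e
[7] flags=1000 CC?T → r3=0x55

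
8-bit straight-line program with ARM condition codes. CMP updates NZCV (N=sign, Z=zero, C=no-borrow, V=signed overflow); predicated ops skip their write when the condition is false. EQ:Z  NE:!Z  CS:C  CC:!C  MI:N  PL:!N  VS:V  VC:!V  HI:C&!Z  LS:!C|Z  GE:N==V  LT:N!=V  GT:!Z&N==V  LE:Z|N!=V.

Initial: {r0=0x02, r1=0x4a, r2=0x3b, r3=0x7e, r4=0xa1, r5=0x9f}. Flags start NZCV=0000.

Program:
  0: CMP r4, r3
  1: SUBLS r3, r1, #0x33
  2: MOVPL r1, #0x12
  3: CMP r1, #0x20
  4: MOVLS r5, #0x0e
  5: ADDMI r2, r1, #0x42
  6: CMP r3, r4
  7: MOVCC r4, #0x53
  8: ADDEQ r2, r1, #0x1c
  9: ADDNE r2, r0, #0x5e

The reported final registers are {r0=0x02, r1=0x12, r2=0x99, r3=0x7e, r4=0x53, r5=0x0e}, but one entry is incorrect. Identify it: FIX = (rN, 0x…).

0: ✓ CMP  NZCV=0011
1: · SUBLS
2: ✓ MOVPL  r1←0x12
3: ✓ CMP  NZCV=1000
4: ✓ MOVLS  r5←0x0e
5: ✓ ADDMI  r2←0x54
6: ✓ CMP  NZCV=1001
7: ✓ MOVCC  r4←0x53
8: · ADDEQ
9: ✓ ADDNE  r2←0x60

FIX = (r2, 0x60)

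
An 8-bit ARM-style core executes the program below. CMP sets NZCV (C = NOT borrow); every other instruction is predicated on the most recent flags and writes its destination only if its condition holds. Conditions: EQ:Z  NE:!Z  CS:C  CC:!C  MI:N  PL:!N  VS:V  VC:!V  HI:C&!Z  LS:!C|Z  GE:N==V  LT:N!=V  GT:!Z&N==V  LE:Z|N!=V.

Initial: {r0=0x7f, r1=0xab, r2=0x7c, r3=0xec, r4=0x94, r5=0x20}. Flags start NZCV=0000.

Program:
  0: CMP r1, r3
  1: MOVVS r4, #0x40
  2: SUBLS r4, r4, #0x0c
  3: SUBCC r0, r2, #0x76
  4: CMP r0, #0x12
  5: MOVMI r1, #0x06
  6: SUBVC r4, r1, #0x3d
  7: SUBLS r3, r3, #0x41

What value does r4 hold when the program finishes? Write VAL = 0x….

[0] flags=1000 → (cmp)
[1] flags=1000 VS?F → skip
[2] flags=1000 LS?T → r4=0x88
[3] flags=1000 CC?T → r0=0x06
[4] flags=1000 → (cmp)
[5] flags=1000 MI?T → r1=0x06
[6] flags=1000 VC?T → r4=0xc9
[7] flags=1000 LS?T → r3=0xab

VAL = 0xc9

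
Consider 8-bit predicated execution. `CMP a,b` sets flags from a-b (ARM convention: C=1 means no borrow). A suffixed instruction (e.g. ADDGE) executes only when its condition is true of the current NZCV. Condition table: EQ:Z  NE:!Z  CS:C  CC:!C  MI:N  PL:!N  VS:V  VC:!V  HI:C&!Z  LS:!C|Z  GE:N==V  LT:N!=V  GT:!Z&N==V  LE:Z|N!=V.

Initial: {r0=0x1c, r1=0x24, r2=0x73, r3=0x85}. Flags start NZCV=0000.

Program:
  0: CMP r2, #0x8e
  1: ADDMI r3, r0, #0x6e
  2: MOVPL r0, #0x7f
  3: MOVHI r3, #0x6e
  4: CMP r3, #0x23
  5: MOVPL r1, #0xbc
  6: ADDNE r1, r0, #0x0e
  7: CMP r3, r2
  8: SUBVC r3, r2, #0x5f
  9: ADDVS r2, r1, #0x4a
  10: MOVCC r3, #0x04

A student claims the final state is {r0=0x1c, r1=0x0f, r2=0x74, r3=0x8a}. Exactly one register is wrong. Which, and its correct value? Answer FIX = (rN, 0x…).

FIX = (r1, 0x2a)

0: ✓ CMP  NZCV=1001
1: ✓ ADDMI  r3←0x8a
2: · MOVPL
3: · MOVHI
4: ✓ CMP  NZCV=0011
5: ✓ MOVPL  r1←0xbc
6: ✓ ADDNE  r1←0x2a
7: ✓ CMP  NZCV=0011
8: · SUBVC
9: ✓ ADDVS  r2←0x74
10: · MOVCC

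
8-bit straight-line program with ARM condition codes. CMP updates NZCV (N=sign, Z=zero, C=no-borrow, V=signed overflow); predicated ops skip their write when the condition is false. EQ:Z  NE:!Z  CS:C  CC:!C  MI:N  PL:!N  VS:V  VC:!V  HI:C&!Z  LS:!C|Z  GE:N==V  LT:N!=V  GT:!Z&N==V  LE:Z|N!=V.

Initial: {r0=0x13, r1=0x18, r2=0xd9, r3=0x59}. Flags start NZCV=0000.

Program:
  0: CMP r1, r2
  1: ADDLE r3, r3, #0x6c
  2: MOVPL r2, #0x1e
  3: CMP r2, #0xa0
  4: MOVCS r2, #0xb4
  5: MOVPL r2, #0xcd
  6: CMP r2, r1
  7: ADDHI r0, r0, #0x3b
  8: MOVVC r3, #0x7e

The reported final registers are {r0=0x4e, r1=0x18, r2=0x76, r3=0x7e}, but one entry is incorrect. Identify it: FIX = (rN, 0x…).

0: ✓ CMP  NZCV=0000
1: · ADDLE
2: ✓ MOVPL  r2←0x1e
3: ✓ CMP  NZCV=0000
4: · MOVCS
5: ✓ MOVPL  r2←0xcd
6: ✓ CMP  NZCV=1010
7: ✓ ADDHI  r0←0x4e
8: ✓ MOVVC  r3←0x7e

FIX = (r2, 0xcd)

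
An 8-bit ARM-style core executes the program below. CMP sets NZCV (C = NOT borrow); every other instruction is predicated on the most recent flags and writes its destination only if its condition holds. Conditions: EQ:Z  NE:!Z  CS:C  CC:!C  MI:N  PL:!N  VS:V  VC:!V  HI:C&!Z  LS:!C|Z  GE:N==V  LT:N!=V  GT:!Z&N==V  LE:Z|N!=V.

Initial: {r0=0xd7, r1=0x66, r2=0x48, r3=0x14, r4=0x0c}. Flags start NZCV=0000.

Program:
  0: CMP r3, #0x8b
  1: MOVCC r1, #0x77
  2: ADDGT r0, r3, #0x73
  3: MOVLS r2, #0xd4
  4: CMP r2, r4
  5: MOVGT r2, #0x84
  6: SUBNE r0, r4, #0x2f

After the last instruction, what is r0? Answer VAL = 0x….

[0] flags=1001 → (cmp)
[1] flags=1001 CC?T → r1=0x77
[2] flags=1001 GT?T → r0=0x87
[3] flags=1001 LS?T → r2=0xd4
[4] flags=1010 → (cmp)
[5] flags=1010 GT?F → skip
[6] flags=1010 NE?T → r0=0xdd

VAL = 0xdd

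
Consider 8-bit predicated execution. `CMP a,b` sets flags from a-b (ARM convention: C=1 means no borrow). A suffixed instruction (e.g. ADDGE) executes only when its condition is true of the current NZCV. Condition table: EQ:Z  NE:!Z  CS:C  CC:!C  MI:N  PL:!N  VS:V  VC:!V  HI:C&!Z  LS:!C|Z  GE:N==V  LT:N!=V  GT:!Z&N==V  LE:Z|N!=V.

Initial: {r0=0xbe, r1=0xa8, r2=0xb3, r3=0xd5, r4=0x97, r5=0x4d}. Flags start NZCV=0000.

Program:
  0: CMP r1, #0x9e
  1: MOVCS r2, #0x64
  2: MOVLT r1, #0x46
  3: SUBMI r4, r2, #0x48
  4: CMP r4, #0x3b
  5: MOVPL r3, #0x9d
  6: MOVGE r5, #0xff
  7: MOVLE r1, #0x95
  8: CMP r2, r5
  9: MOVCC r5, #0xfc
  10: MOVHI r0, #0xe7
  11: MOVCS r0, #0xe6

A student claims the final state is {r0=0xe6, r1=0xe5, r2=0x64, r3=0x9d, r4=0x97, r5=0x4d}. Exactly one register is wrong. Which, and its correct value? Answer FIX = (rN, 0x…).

FIX = (r1, 0x95)

0: ✓ CMP  NZCV=0010
1: ✓ MOVCS  r2←0x64
2: · MOVLT
3: · SUBMI
4: ✓ CMP  NZCV=0011
5: ✓ MOVPL  r3←0x9d
6: · MOVGE
7: ✓ MOVLE  r1←0x95
8: ✓ CMP  NZCV=0010
9: · MOVCC
10: ✓ MOVHI  r0←0xe7
11: ✓ MOVCS  r0←0xe6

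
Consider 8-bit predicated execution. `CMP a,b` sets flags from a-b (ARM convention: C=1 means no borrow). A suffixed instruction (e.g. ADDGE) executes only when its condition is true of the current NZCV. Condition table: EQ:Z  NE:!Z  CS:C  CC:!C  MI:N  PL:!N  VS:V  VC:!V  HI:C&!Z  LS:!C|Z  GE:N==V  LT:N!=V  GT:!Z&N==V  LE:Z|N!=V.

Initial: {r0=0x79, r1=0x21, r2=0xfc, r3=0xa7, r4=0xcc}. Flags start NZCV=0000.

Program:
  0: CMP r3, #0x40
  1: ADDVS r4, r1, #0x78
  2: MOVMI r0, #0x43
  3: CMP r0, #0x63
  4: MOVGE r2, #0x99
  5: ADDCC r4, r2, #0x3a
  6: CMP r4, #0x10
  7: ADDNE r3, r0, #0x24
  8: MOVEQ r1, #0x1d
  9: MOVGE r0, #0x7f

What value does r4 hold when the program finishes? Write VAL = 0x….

[0] flags=0011 → (cmp)
[1] flags=0011 VS?T → r4=0x99
[2] flags=0011 MI?F → skip
[3] flags=0010 → (cmp)
[4] flags=0010 GE?T → r2=0x99
[5] flags=0010 CC?F → skip
[6] flags=1010 → (cmp)
[7] flags=1010 NE?T → r3=0x9d
[8] flags=1010 EQ?F → skip
[9] flags=1010 GE?F → skip

VAL = 0x99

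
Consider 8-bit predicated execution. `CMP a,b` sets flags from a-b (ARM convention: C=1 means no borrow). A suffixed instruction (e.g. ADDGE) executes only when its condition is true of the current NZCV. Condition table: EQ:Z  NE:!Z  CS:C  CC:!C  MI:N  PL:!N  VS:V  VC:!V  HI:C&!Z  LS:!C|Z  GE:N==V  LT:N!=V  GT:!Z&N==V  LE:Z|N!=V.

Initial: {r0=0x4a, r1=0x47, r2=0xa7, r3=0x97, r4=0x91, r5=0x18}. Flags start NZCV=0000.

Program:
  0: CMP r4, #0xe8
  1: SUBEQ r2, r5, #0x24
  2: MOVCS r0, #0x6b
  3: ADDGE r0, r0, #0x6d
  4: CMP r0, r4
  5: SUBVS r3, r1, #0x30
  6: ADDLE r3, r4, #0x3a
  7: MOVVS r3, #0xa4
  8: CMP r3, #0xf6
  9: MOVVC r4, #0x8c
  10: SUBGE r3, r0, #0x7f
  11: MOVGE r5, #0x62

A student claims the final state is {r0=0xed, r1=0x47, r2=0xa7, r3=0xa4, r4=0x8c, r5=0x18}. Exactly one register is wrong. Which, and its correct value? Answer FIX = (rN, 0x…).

FIX = (r0, 0x4a)

0: ✓ CMP  NZCV=1000
1: · SUBEQ
2: · MOVCS
3: · ADDGE
4: ✓ CMP  NZCV=1001
5: ✓ SUBVS  r3←0x17
6: · ADDLE
7: ✓ MOVVS  r3←0xa4
8: ✓ CMP  NZCV=1000
9: ✓ MOVVC  r4←0x8c
10: · SUBGE
11: · MOVGE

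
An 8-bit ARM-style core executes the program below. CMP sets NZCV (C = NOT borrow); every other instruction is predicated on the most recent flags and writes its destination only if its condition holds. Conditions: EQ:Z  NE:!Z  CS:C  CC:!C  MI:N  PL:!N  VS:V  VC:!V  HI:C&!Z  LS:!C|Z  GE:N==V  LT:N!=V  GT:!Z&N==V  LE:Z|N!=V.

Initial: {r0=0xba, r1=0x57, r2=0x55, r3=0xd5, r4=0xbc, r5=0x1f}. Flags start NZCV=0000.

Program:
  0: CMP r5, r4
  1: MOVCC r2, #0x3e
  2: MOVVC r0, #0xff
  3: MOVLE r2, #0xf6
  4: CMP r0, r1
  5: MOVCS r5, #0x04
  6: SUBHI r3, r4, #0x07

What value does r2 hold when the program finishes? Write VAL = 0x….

0: ✓ CMP  NZCV=0000
1: ✓ MOVCC  r2←0x3e
2: ✓ MOVVC  r0←0xff
3: · MOVLE
4: ✓ CMP  NZCV=1010
5: ✓ MOVCS  r5←0x04
6: ✓ SUBHI  r3←0xb5

VAL = 0x3e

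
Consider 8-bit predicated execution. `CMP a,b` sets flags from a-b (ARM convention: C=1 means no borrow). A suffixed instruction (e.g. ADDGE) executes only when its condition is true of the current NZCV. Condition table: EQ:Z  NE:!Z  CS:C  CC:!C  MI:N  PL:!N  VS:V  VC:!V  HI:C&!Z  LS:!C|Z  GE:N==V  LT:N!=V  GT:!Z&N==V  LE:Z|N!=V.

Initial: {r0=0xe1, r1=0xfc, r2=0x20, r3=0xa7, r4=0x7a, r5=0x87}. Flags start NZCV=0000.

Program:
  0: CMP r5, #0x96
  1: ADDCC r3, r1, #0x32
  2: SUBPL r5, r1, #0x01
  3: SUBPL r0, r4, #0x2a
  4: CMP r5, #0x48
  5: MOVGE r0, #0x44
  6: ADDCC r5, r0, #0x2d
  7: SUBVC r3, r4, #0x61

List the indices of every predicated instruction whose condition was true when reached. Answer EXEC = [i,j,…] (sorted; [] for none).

EXEC = [1]

0: ✓ CMP  NZCV=1000
1: ✓ ADDCC  r3←0x2e
2: · SUBPL
3: · SUBPL
4: ✓ CMP  NZCV=0011
5: · MOVGE
6: · ADDCC
7: · SUBVC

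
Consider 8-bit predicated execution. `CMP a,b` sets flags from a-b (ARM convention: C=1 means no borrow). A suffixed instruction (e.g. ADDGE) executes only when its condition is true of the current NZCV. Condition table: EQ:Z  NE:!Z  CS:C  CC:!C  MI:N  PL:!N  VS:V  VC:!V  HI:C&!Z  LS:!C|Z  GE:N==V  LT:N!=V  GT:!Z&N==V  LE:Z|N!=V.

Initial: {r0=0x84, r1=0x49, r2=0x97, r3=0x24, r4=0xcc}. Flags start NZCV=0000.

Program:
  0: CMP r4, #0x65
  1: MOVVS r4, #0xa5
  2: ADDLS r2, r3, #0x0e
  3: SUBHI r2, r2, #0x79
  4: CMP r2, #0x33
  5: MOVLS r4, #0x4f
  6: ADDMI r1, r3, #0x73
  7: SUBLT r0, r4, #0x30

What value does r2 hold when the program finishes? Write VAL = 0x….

[0] flags=0011 → (cmp)
[1] flags=0011 VS?T → r4=0xa5
[2] flags=0011 LS?F → skip
[3] flags=0011 HI?T → r2=0x1e
[4] flags=1000 → (cmp)
[5] flags=1000 LS?T → r4=0x4f
[6] flags=1000 MI?T → r1=0x97
[7] flags=1000 LT?T → r0=0x1f

VAL = 0x1e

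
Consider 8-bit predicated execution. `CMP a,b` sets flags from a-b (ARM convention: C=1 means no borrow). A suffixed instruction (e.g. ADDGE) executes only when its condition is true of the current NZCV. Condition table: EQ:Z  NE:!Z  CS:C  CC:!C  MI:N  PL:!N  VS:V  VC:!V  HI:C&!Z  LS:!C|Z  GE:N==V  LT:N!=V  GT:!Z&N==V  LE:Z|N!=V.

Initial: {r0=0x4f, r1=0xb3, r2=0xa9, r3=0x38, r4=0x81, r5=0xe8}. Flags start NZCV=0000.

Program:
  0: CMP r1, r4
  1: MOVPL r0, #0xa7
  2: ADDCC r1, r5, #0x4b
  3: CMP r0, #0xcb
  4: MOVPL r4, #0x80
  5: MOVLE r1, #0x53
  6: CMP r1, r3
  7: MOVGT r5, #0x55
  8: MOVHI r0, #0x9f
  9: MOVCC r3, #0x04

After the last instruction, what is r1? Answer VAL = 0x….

VAL = 0x53

[0] flags=0010 → (cmp)
[1] flags=0010 PL?T → r0=0xa7
[2] flags=0010 CC?F → skip
[3] flags=1000 → (cmp)
[4] flags=1000 PL?F → skip
[5] flags=1000 LE?T → r1=0x53
[6] flags=0010 → (cmp)
[7] flags=0010 GT?T → r5=0x55
[8] flags=0010 HI?T → r0=0x9f
[9] flags=0010 CC?F → skip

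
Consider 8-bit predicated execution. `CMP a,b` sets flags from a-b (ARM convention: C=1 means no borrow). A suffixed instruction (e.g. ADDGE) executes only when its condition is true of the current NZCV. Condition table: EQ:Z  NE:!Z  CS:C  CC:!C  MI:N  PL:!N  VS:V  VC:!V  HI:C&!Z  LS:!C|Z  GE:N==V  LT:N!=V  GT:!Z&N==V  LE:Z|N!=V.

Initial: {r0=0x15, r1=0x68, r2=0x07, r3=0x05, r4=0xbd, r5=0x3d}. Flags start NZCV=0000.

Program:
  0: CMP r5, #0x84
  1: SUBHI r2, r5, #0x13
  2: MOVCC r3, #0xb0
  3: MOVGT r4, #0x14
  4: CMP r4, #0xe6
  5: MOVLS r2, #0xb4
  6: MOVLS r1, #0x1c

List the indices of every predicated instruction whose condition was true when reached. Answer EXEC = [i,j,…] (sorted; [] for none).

[0] flags=1001 → (cmp)
[1] flags=1001 HI?F → skip
[2] flags=1001 CC?T → r3=0xb0
[3] flags=1001 GT?T → r4=0x14
[4] flags=0000 → (cmp)
[5] flags=0000 LS?T → r2=0xb4
[6] flags=0000 LS?T → r1=0x1c

EXEC = [2,3,5,6]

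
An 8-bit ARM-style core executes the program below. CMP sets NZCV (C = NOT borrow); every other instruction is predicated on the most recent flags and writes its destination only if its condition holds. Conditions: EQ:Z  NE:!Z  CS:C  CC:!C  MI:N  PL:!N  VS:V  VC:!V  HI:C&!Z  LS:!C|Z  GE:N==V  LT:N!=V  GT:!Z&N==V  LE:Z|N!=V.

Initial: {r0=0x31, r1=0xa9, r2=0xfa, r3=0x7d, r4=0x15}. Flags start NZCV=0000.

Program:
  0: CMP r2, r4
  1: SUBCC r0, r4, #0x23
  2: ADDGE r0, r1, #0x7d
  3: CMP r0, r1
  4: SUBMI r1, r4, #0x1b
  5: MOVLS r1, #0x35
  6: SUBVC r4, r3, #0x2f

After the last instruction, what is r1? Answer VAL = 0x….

[0] flags=1010 → (cmp)
[1] flags=1010 CC?F → skip
[2] flags=1010 GE?F → skip
[3] flags=1001 → (cmp)
[4] flags=1001 MI?T → r1=0xfa
[5] flags=1001 LS?T → r1=0x35
[6] flags=1001 VC?F → skip

VAL = 0x35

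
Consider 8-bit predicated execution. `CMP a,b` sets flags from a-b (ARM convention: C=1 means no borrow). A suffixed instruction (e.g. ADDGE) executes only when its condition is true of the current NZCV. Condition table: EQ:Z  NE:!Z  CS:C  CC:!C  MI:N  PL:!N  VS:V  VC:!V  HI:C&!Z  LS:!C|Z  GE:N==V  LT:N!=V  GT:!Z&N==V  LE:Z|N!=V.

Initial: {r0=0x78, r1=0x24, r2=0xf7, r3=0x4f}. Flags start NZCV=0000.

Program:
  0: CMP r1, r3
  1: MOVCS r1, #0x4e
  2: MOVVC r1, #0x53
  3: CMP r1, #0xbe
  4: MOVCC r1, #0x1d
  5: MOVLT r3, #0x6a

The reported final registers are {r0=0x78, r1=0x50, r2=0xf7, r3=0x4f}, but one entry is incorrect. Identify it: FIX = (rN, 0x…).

FIX = (r1, 0x1d)

[0] flags=1000 → (cmp)
[1] flags=1000 CS?F → skip
[2] flags=1000 VC?T → r1=0x53
[3] flags=1001 → (cmp)
[4] flags=1001 CC?T → r1=0x1d
[5] flags=1001 LT?F → skip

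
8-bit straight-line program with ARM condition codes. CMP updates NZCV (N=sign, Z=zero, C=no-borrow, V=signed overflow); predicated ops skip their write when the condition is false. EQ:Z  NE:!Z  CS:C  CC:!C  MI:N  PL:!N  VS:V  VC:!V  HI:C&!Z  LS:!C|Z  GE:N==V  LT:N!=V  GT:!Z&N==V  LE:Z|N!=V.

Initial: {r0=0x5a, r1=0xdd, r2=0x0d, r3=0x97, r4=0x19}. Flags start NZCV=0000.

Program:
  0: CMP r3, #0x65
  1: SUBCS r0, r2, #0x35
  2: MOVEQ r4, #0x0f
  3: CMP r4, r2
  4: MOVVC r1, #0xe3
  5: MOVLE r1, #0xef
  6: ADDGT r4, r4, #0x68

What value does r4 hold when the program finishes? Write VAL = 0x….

VAL = 0x81

[0] flags=0011 → (cmp)
[1] flags=0011 CS?T → r0=0xd8
[2] flags=0011 EQ?F → skip
[3] flags=0010 → (cmp)
[4] flags=0010 VC?T → r1=0xe3
[5] flags=0010 LE?F → skip
[6] flags=0010 GT?T → r4=0x81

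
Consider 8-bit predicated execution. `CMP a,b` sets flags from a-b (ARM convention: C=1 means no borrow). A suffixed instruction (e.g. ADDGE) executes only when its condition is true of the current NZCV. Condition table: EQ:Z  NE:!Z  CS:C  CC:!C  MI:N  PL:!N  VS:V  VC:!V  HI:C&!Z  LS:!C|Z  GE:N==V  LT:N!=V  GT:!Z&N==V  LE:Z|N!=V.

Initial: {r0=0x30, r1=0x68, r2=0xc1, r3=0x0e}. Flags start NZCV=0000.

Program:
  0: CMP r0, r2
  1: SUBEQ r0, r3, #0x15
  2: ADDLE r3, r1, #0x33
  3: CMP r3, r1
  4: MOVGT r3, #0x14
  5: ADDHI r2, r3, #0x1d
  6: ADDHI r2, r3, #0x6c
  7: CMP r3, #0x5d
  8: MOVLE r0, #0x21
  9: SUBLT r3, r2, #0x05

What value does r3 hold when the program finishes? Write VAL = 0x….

VAL = 0xbc

[0] flags=0000 → (cmp)
[1] flags=0000 EQ?F → skip
[2] flags=0000 LE?F → skip
[3] flags=1000 → (cmp)
[4] flags=1000 GT?F → skip
[5] flags=1000 HI?F → skip
[6] flags=1000 HI?F → skip
[7] flags=1000 → (cmp)
[8] flags=1000 LE?T → r0=0x21
[9] flags=1000 LT?T → r3=0xbc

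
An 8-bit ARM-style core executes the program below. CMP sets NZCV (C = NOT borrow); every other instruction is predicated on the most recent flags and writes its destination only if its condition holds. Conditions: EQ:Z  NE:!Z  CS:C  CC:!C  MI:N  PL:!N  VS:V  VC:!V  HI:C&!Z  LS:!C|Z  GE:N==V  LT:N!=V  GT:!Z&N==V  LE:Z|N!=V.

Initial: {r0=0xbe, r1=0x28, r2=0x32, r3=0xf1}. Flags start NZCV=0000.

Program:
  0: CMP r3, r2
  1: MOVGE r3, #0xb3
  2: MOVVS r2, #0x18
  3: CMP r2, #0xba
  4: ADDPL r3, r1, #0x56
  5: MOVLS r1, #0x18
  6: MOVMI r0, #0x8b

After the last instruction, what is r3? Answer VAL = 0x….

[0] flags=1010 → (cmp)
[1] flags=1010 GE?F → skip
[2] flags=1010 VS?F → skip
[3] flags=0000 → (cmp)
[4] flags=0000 PL?T → r3=0x7e
[5] flags=0000 LS?T → r1=0x18
[6] flags=0000 MI?F → skip

VAL = 0x7e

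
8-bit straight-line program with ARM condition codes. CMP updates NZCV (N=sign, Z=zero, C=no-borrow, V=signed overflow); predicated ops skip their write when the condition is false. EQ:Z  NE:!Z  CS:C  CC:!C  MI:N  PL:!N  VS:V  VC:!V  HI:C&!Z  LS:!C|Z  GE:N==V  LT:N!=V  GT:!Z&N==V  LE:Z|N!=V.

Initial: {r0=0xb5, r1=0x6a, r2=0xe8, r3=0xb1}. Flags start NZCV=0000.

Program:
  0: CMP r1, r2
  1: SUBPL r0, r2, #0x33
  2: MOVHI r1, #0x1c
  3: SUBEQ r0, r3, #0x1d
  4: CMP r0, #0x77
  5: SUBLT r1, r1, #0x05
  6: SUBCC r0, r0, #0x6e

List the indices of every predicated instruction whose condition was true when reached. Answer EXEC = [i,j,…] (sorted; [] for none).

0: ✓ CMP  NZCV=1001
1: · SUBPL
2: · MOVHI
3: · SUBEQ
4: ✓ CMP  NZCV=0011
5: ✓ SUBLT  r1←0x65
6: · SUBCC

EXEC = [5]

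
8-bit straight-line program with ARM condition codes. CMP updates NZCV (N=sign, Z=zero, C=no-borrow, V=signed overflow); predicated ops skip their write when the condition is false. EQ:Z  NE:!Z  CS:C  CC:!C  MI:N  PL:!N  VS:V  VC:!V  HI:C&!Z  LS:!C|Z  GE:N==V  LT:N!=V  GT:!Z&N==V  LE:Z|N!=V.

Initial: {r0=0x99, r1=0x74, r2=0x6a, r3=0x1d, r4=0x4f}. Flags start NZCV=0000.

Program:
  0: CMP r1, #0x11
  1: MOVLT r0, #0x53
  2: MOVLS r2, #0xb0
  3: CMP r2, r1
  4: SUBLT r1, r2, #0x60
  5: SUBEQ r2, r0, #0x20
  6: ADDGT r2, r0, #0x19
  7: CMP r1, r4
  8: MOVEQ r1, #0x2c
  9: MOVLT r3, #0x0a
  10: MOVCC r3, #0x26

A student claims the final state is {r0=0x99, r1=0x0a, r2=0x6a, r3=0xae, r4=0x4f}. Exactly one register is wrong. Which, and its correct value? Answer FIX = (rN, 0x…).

FIX = (r3, 0x26)

0: ✓ CMP  NZCV=0010
1: · MOVLT
2: · MOVLS
3: ✓ CMP  NZCV=1000
4: ✓ SUBLT  r1←0x0a
5: · SUBEQ
6: · ADDGT
7: ✓ CMP  NZCV=1000
8: · MOVEQ
9: ✓ MOVLT  r3←0x0a
10: ✓ MOVCC  r3←0x26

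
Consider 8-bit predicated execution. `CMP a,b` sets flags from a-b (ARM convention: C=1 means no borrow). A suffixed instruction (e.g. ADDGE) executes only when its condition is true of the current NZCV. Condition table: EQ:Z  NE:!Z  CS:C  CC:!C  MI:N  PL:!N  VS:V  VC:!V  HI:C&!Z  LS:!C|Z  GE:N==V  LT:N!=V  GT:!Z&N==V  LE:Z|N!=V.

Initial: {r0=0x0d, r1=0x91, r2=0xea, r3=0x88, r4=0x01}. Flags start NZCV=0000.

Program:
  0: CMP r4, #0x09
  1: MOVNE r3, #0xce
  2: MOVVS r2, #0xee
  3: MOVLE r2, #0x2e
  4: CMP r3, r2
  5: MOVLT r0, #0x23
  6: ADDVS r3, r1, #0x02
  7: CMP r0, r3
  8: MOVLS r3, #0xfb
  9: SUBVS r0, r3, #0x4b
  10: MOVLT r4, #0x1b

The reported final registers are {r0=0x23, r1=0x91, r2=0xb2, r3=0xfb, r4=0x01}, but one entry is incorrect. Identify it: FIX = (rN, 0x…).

FIX = (r2, 0x2e)

0: ✓ CMP  NZCV=1000
1: ✓ MOVNE  r3←0xce
2: · MOVVS
3: ✓ MOVLE  r2←0x2e
4: ✓ CMP  NZCV=1010
5: ✓ MOVLT  r0←0x23
6: · ADDVS
7: ✓ CMP  NZCV=0000
8: ✓ MOVLS  r3←0xfb
9: · SUBVS
10: · MOVLT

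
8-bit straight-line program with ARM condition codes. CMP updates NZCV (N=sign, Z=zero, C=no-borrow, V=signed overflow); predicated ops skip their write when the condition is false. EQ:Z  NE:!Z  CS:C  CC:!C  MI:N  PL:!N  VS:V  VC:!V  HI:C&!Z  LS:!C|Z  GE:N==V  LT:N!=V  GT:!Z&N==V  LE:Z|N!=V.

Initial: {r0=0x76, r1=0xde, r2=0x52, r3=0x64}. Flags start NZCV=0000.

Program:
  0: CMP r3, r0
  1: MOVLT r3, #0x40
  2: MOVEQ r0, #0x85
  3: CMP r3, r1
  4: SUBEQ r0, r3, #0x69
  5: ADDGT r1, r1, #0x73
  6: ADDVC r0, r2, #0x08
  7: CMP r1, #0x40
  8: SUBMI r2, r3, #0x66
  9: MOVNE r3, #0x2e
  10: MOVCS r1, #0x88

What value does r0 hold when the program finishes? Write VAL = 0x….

VAL = 0x5a

0: ✓ CMP  NZCV=1000
1: ✓ MOVLT  r3←0x40
2: · MOVEQ
3: ✓ CMP  NZCV=0000
4: · SUBEQ
5: ✓ ADDGT  r1←0x51
6: ✓ ADDVC  r0←0x5a
7: ✓ CMP  NZCV=0010
8: · SUBMI
9: ✓ MOVNE  r3←0x2e
10: ✓ MOVCS  r1←0x88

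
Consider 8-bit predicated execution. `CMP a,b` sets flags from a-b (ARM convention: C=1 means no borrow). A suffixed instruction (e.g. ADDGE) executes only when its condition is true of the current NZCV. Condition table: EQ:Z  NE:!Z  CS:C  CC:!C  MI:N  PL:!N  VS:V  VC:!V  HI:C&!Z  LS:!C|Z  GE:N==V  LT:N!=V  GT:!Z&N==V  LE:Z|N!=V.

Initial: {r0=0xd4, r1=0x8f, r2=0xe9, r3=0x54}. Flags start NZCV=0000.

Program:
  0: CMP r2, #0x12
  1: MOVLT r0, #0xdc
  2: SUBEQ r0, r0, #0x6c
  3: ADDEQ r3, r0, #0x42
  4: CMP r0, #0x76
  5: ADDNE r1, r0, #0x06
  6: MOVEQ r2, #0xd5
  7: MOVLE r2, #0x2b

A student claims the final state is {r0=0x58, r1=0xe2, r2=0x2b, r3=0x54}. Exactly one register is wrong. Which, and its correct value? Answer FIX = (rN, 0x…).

0: ✓ CMP  NZCV=1010
1: ✓ MOVLT  r0←0xdc
2: · SUBEQ
3: · ADDEQ
4: ✓ CMP  NZCV=0011
5: ✓ ADDNE  r1←0xe2
6: · MOVEQ
7: ✓ MOVLE  r2←0x2b

FIX = (r0, 0xdc)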